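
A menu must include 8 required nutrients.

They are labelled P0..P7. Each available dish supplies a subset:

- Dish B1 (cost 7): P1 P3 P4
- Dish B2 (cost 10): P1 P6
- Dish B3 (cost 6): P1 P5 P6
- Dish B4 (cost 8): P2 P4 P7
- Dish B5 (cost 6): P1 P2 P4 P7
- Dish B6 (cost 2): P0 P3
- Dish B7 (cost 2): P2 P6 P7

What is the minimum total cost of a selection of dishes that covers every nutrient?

B3, B5, B6 together cover every nutrient (B3 ∪ B5 ∪ B6 = {P0, P1, P2, P3, P4, P5, P6, P7}); total cost 6 + 6 + 2 = 14.
The greedy pick B7, B6, B3, B5 costs 16; no covering selection beats 14.

14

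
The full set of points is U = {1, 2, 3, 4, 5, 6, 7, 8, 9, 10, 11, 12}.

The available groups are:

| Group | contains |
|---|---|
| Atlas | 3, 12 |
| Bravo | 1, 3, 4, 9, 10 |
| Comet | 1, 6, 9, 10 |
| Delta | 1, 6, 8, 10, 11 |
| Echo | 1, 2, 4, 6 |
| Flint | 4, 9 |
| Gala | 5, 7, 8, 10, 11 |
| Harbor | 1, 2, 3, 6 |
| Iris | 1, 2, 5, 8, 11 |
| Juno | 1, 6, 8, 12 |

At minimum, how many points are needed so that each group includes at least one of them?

The 4 points {3, 4, 5, 6} hit every group.
No choice of 3 points meets every group, so 4 is the minimum.

4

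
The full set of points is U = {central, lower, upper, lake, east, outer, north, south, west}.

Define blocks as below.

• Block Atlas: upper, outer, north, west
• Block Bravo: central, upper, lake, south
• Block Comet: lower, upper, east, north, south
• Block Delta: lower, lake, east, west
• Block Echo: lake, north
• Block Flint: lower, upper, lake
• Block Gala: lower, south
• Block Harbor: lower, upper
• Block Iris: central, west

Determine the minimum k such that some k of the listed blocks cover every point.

3

Take {Atlas, Bravo, Delta}. Their union is {central, lower, upper, lake, east, outer, north, south, west}, which is all 9 points.
Only Atlas contains outer, so Atlas is forced; the remaining 5 points need at least 2 more blocks (each remaining block adds at most 3) — so at least 3 blocks are needed, and 3 is optimal.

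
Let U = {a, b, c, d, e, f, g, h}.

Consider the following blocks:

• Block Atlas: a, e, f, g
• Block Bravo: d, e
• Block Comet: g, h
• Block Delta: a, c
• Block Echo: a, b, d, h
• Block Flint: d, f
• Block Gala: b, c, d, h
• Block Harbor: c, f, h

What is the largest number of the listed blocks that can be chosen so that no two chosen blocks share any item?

Comet, Delta, Flint are pairwise disjoint (Comet={g,h}; Delta={a,c}; Flint={d,f}).
Every remaining block overlaps one of these, and no 4 of the listed blocks are pairwise disjoint, so 3 is the maximum.

3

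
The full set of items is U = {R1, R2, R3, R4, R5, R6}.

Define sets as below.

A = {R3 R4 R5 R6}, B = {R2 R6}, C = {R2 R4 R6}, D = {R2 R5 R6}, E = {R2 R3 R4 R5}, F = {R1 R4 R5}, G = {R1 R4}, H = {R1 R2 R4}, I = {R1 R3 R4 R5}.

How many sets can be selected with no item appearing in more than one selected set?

D, G are pairwise disjoint (D={R2,R5,R6}; G={R1,R4}).
Every remaining set overlaps one of these, and no 3 of the listed sets are pairwise disjoint, so 2 is the maximum.

2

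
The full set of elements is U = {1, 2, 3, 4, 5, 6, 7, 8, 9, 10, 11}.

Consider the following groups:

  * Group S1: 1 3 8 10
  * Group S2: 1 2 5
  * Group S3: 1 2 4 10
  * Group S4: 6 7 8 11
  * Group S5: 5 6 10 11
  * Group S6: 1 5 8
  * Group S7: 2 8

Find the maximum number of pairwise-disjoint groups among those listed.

2

S5, S7 are pairwise disjoint (S5={5,6,10,11}; S7={2,8}).
Every remaining group overlaps one of these, and no 3 of the listed groups are pairwise disjoint, so 2 is the maximum.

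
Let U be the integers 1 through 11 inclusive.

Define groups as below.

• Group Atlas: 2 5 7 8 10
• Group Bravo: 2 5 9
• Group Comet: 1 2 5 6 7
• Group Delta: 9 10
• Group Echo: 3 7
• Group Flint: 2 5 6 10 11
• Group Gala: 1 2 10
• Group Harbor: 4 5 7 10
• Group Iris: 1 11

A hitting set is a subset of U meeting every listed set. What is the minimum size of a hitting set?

The 4 items {1, 3, 9, 10} hit every group.
No choice of 3 items meets every group, so 4 is the minimum.

4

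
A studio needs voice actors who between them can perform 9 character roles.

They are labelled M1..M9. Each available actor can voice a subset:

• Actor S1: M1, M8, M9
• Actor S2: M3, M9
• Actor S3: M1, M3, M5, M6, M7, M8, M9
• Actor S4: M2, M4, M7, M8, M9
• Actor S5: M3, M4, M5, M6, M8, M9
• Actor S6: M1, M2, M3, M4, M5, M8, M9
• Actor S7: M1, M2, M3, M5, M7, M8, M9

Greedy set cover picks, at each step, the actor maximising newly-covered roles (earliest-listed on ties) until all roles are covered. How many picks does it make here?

2

Greedy: pick S3 (covers 7 new) → pick S4 (covers 2 new). Total picks: 2.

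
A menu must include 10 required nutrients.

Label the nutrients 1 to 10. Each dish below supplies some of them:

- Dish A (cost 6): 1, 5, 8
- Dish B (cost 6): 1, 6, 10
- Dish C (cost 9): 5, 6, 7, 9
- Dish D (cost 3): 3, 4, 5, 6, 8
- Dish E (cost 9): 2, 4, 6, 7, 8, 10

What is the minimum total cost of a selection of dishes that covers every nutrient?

27

A, C, D, E together cover every nutrient (A ∪ C ∪ D ∪ E = {1, 2, 3, 4, 5, 6, 7, 8, 9, 10}); total cost 6 + 9 + 3 + 9 = 27.
No covering selection has total cost below 27.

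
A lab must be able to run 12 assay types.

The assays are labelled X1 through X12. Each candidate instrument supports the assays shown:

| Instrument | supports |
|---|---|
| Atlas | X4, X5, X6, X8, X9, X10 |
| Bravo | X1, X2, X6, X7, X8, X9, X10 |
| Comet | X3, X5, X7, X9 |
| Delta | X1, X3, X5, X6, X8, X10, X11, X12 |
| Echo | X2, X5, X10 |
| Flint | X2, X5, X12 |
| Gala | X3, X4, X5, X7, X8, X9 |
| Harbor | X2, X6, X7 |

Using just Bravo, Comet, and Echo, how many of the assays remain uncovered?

3

Union of Bravo, Comet, Echo = {X1, X2, X3, X5, X6, X7, X8, X9, X10}.
Not covered: X4, X11, X12 — 3 assays.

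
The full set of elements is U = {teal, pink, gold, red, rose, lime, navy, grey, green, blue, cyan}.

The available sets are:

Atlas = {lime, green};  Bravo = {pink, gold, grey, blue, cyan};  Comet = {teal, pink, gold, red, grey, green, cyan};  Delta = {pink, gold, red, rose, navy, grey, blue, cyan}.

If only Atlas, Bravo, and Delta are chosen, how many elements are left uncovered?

1

Union of Atlas, Bravo, Delta = {pink, gold, red, rose, lime, navy, grey, green, blue, cyan}.
Not covered: teal — 1 element.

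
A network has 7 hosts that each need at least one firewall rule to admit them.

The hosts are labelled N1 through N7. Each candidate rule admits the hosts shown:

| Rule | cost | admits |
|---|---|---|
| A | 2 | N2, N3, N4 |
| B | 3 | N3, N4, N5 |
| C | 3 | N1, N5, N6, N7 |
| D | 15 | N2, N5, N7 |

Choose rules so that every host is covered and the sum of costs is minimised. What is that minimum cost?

A, C together cover every host (A ∪ C = {N1, N2, N3, N4, N5, N6, N7}); total cost 2 + 3 = 5.
No covering selection has total cost below 5.

5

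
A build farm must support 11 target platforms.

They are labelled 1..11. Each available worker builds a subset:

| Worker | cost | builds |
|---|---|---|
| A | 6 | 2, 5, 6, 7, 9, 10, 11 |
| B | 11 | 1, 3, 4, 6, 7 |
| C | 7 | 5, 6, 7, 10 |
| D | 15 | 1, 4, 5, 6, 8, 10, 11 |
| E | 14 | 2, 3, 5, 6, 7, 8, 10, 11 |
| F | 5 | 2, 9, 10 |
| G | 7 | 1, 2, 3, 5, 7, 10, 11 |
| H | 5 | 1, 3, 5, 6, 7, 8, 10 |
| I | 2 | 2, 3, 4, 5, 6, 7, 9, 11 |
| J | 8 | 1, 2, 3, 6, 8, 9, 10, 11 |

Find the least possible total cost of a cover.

7

H, I together cover every platform (H ∪ I = {1, 2, 3, 4, 5, 6, 7, 8, 9, 10, 11}); total cost 5 + 2 = 7.
No covering selection has total cost below 7.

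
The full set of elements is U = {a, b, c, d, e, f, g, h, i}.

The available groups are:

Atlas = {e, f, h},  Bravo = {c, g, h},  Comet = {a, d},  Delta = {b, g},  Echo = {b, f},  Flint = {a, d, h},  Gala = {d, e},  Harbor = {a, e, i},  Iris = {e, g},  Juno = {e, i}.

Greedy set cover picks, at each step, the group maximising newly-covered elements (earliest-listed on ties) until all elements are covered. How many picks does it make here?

5

Greedy: pick Atlas (covers 3 new) → pick Bravo (covers 2 new) → pick Comet (covers 2 new) → pick Delta (covers 1 new) → pick Harbor (covers 1 new). Total picks: 5.
(The true minimum cover uses only 4 groups, so greedy is not optimal here.)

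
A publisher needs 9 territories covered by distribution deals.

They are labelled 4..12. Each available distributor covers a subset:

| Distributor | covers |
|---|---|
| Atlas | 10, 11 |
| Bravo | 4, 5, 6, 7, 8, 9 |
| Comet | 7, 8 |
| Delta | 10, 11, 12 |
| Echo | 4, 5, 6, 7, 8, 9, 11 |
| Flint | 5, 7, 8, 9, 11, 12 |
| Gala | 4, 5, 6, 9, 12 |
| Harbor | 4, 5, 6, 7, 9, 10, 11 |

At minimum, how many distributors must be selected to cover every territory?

2

Take {Flint, Harbor}. Their union is {4, 5, 6, 7, 8, 9, 10, 11, 12}, which is all 9 territories.
No single distributor has all 9 territories (the largest, Echo, has 7), so 2 is optimal.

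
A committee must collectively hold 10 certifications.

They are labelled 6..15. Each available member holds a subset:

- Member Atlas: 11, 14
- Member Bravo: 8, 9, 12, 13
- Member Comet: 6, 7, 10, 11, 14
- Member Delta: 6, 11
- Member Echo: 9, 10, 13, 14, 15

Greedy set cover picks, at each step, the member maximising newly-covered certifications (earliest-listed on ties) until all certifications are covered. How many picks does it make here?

3

Greedy: pick Comet (covers 5 new) → pick Bravo (covers 4 new) → pick Echo (covers 1 new). Total picks: 3.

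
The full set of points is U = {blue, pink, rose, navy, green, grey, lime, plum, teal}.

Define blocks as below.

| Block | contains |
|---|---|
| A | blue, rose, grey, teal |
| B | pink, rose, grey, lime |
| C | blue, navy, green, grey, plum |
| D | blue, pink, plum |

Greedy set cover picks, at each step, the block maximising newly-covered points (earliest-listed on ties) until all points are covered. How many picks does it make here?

3

Greedy: pick C (covers 5 new) → pick B (covers 3 new) → pick A (covers 1 new). Total picks: 3.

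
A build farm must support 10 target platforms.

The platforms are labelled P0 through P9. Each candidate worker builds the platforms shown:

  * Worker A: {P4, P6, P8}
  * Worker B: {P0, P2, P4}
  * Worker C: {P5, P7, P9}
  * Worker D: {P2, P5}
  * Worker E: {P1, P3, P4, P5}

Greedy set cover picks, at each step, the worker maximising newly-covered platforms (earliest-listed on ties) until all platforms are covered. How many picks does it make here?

Greedy: pick E (covers 4 new) → pick A (covers 2 new) → pick B (covers 2 new) → pick C (covers 2 new). Total picks: 4.

4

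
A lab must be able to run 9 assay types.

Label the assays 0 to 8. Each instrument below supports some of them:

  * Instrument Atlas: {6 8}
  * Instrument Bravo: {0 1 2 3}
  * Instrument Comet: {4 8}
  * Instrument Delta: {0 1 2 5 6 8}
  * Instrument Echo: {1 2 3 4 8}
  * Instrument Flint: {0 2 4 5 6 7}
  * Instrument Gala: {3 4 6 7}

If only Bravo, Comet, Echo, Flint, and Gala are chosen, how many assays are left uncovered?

Union of Bravo, Comet, Echo, Flint, Gala = {0, 1, 2, 3, 4, 5, 6, 7, 8} — that's every assay, so 0 are uncovered.

0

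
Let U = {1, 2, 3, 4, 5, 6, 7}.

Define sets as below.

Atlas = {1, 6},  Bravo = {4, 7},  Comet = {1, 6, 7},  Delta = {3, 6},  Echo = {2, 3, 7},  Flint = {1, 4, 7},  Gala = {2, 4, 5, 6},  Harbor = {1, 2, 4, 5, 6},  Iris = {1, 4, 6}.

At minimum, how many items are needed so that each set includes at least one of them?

Take H = {6, 7}. Each listed set contains at least one of these, so H is a hitting set of size 2.
The sets Atlas, Echo are pairwise disjoint, so any hitting set needs a separate item for each — at least 2. Hence 2 is optimal.

2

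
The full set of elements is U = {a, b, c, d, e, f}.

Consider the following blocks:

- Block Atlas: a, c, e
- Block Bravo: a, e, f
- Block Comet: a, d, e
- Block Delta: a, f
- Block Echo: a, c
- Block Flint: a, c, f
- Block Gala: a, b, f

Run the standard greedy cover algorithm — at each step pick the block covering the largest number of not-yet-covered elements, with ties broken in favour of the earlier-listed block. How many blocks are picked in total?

Greedy: pick Atlas (covers 3 new) → pick Gala (covers 2 new) → pick Comet (covers 1 new). Total picks: 3.

3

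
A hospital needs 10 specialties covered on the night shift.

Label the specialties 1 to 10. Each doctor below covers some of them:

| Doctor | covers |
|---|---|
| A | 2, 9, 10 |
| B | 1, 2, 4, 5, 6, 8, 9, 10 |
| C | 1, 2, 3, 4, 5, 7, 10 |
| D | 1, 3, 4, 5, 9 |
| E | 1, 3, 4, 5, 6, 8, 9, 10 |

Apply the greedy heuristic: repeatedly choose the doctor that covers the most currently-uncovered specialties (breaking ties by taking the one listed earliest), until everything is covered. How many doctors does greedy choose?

Greedy: pick B (covers 8 new) → pick C (covers 2 new). Total picks: 2.

2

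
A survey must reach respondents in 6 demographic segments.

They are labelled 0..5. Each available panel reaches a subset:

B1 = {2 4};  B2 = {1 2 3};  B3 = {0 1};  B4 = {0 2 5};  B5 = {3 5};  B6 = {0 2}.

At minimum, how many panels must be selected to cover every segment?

B1 and B2 and B4 together: B1 ∪ B2 ∪ B4 = {0, 1, 2, 3, 4, 5} — every segment is covered.
Only B1 contains 4, so B1 is forced; the remaining 4 segments need at least 2 more panels (each remaining panel adds at most 2) — so at least 3 panels are needed, and 3 is optimal.

3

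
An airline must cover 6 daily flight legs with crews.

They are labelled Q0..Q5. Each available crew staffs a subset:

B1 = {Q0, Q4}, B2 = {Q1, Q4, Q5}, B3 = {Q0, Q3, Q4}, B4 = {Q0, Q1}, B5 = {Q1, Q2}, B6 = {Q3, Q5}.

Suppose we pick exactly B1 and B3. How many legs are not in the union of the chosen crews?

Union of B1, B3 = {Q0, Q3, Q4}.
Not covered: Q1, Q2, Q5 — 3 legs.

3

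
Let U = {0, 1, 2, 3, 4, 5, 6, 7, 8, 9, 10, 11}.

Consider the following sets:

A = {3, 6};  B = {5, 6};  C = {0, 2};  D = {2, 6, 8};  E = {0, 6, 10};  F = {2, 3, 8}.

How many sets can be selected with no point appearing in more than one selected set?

B, F are pairwise disjoint (B={5,6}; F={2,3,8}).
Every remaining set overlaps one of these, and no 3 of the listed sets are pairwise disjoint, so 2 is the maximum.

2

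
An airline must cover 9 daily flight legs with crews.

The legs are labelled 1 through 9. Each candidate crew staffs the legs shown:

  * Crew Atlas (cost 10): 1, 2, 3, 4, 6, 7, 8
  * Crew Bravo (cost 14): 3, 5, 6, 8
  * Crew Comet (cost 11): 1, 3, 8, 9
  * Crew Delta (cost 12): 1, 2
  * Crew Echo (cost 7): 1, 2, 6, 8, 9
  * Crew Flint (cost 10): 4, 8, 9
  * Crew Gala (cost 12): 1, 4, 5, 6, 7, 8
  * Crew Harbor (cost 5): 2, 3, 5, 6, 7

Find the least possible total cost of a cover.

Echo, Flint, Harbor together cover every leg (Echo ∪ Flint ∪ Harbor = {1, 2, 3, 4, 5, 6, 7, 8, 9}); total cost 7 + 10 + 5 = 22.
No covering selection has total cost below 22.

22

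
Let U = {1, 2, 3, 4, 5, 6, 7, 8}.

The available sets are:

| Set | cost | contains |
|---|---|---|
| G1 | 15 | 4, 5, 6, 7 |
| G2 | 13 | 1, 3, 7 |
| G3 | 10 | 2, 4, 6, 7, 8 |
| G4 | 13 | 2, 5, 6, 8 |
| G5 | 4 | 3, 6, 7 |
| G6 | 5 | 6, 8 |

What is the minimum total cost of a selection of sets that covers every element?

36

G2, G3, G4 together cover every element (G2 ∪ G3 ∪ G4 = {1, 2, 3, 4, 5, 6, 7, 8}); total cost 13 + 10 + 13 = 36.
The greedy pick G5, G3, G2, G4 costs 40; no covering selection beats 36.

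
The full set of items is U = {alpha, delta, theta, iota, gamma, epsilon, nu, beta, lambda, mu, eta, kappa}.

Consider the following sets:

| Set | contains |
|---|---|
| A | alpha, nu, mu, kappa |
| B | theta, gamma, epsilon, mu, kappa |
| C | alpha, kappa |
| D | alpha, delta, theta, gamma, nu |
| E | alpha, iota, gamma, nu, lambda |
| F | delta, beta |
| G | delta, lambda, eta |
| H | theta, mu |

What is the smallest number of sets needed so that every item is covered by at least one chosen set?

4

Take {B, E, F, G}. Their union is {alpha, delta, theta, iota, gamma, epsilon, nu, beta, lambda, mu, eta, kappa}, which is all 12 items.
No 3 of the 8 sets cover everything (all 56 combinations miss at least one item), so 4 is optimal.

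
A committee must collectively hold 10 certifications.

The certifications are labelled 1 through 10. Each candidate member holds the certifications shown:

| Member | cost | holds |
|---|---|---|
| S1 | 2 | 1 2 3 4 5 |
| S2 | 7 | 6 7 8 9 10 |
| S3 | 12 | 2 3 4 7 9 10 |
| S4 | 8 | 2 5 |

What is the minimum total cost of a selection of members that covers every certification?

9

S1, S2 together cover every certification (S1 ∪ S2 = {1, 2, 3, 4, 5, 6, 7, 8, 9, 10}); total cost 2 + 7 = 9.
No covering selection has total cost below 9.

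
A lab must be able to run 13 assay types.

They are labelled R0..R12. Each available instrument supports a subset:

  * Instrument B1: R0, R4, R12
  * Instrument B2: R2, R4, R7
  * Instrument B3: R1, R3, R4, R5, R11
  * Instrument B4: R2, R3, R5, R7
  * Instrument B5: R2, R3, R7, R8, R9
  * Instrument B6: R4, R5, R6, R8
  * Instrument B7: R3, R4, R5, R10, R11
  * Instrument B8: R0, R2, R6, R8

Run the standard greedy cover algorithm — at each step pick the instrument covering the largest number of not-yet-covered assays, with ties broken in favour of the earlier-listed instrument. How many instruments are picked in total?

5

Greedy: pick B3 (covers 5 new) → pick B5 (covers 4 new) → pick B1 (covers 2 new) → pick B6 (covers 1 new) → pick B7 (covers 1 new). Total picks: 5.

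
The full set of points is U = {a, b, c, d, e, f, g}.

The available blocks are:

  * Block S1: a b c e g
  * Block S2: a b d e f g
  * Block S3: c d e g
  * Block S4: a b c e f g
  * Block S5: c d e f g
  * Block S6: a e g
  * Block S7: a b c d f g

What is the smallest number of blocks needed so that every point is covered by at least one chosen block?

Take {S1, S7}. Their union is {a, b, c, d, e, f, g}, which is all 7 points.
No single block has all 7 points (the largest, S2, has 6), so 2 is optimal.

2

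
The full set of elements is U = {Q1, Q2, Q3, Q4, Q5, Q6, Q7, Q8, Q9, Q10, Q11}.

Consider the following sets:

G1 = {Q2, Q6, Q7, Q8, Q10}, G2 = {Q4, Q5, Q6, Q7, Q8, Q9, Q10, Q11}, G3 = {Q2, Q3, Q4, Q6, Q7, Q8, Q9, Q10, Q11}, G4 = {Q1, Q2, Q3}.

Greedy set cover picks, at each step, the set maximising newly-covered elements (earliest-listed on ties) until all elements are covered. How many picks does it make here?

Greedy: pick G3 (covers 9 new) → pick G2 (covers 1 new) → pick G4 (covers 1 new). Total picks: 3.
(The true minimum cover uses only 2 sets, so greedy is not optimal here.)

3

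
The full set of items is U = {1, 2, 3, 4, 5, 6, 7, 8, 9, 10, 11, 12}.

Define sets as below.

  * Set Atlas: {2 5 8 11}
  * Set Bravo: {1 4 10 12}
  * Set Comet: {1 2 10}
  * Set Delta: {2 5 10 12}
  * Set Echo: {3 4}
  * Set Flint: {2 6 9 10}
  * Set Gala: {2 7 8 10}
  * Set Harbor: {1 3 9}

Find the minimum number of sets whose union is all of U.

Atlas, Bravo, Echo, Flint, and Gala cover everything between them: the union {1, 2, 3, 4, 5, 6, 7, 8, 9, 10, 11, 12} is all of U.
No 4 of the 8 sets cover everything (all 70 combinations miss at least one item), so 5 is optimal.

5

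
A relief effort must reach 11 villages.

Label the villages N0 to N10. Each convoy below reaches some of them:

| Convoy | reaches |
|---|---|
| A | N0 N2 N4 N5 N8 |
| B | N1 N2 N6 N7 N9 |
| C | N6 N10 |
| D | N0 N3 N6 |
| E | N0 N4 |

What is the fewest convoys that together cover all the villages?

Take {A, B, C, D}. Their union is {N0, N1, N2, N3, N4, N5, N6, N7, N8, N9, N10}, which is all 11 villages.
No 3 of the 5 convoys cover everything (all 10 combinations miss at least one village), so 4 is optimal.

4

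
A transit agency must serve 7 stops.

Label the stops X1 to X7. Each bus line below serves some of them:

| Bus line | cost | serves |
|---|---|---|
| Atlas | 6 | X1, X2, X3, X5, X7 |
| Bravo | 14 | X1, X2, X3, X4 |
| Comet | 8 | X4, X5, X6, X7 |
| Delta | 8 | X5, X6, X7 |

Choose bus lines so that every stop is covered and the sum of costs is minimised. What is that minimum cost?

Atlas, Comet together cover every stop (Atlas ∪ Comet = {X1, X2, X3, X4, X5, X6, X7}); total cost 6 + 8 = 14.
No covering selection has total cost below 14.

14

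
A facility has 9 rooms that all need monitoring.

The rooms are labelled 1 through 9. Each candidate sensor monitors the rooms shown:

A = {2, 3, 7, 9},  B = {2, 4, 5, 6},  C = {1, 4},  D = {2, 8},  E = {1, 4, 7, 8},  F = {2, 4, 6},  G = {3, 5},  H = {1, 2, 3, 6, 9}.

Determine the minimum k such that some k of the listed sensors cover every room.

E and G and H together: E ∪ G ∪ H = {1, 2, 3, 4, 5, 6, 7, 8, 9} — every room is covered.
No 2 of the 8 sensors cover everything (all 28 combinations miss at least one room), so 3 is optimal.

3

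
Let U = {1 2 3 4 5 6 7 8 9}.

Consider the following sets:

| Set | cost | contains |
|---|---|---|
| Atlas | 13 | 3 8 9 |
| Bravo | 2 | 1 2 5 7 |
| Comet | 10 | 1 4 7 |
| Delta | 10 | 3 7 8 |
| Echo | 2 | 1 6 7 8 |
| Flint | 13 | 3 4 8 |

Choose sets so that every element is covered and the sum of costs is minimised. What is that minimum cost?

27

Atlas, Bravo, Comet, Echo together cover every element (Atlas ∪ Bravo ∪ Comet ∪ Echo = {1, 2, 3, 4, 5, 6, 7, 8, 9}); total cost 13 + 2 + 10 + 2 = 27.
No covering selection has total cost below 27.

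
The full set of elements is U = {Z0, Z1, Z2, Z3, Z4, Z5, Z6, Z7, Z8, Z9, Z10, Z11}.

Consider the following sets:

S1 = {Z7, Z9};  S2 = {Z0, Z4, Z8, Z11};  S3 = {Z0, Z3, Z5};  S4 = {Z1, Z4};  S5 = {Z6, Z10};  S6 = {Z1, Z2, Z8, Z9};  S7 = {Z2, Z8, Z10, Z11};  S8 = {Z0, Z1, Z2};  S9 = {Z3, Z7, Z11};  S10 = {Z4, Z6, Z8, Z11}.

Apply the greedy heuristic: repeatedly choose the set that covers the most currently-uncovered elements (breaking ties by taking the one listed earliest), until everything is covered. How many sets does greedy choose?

5

Greedy: pick S2 (covers 4 new) → pick S6 (covers 3 new) → pick S3 (covers 2 new) → pick S5 (covers 2 new) → pick S1 (covers 1 new). Total picks: 5.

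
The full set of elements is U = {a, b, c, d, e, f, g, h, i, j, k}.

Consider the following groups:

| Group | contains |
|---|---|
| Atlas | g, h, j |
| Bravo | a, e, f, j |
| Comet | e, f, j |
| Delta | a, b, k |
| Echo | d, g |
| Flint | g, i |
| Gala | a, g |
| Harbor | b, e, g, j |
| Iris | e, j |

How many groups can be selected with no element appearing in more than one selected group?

3

Delta, Flint, Iris are pairwise disjoint (Delta={a,b,k}; Flint={g,i}; Iris={e,j}).
Every remaining group overlaps one of these, and no 4 of the listed groups are pairwise disjoint, so 3 is the maximum.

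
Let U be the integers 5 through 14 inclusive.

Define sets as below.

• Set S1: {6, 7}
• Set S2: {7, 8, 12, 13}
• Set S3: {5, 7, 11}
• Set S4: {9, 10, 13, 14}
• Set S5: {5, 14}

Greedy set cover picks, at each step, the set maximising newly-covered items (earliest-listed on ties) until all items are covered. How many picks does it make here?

4

Greedy: pick S2 (covers 4 new) → pick S4 (covers 3 new) → pick S3 (covers 2 new) → pick S1 (covers 1 new). Total picks: 4.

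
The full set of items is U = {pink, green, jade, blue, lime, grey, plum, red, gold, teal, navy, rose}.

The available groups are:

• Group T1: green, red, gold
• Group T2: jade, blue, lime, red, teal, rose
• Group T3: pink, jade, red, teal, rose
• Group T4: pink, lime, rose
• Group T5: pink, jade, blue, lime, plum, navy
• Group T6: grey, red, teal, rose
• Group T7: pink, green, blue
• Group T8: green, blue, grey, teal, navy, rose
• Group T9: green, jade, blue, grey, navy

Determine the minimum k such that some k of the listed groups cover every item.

Take {T1, T5, T6}. Their union is {pink, green, jade, blue, lime, grey, plum, red, gold, teal, navy, rose}, which is all 12 items.
Only T5 contains plum, so T5 is forced; the remaining 6 items need at least 2 more groups (each remaining group adds at most 4) — so at least 3 groups are needed, and 3 is optimal.

3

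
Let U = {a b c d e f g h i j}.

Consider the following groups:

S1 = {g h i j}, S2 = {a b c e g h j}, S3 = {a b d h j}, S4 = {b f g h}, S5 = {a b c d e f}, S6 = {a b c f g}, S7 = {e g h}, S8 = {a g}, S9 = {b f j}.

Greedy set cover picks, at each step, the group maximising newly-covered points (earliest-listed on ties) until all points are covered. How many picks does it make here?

Greedy: pick S2 (covers 7 new) → pick S5 (covers 2 new) → pick S1 (covers 1 new). Total picks: 3.
(The true minimum cover uses only 2 groups, so greedy is not optimal here.)

3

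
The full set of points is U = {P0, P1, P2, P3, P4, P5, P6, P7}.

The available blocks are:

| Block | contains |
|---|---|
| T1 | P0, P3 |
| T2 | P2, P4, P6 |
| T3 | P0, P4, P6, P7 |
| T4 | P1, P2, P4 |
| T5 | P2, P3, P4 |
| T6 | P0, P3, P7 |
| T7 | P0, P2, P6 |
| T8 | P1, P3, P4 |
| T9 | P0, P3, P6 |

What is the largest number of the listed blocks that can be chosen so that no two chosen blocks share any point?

T2, T6 are pairwise disjoint (T2={P2,P4,P6}; T6={P0,P3,P7}).
Every remaining block overlaps one of these, and no 3 of the listed blocks are pairwise disjoint, so 2 is the maximum.

2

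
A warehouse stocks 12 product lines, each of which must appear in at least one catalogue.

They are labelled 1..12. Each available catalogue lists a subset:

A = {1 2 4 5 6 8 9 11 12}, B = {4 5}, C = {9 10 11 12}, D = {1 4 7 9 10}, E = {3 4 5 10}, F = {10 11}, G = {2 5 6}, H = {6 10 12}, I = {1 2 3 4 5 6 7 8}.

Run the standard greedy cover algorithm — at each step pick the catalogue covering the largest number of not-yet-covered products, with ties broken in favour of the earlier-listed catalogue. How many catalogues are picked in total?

3

Greedy: pick A (covers 9 new) → pick D (covers 2 new) → pick E (covers 1 new). Total picks: 3.
(The true minimum cover uses only 2 catalogues, so greedy is not optimal here.)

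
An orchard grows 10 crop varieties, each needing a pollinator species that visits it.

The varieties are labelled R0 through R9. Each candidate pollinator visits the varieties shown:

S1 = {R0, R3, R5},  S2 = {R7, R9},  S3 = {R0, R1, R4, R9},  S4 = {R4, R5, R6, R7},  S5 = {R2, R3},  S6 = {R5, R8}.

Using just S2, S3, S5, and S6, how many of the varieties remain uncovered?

Union of S2, S3, S5, S6 = {R0, R1, R2, R3, R4, R5, R7, R8, R9}.
Not covered: R6 — 1 variety.

1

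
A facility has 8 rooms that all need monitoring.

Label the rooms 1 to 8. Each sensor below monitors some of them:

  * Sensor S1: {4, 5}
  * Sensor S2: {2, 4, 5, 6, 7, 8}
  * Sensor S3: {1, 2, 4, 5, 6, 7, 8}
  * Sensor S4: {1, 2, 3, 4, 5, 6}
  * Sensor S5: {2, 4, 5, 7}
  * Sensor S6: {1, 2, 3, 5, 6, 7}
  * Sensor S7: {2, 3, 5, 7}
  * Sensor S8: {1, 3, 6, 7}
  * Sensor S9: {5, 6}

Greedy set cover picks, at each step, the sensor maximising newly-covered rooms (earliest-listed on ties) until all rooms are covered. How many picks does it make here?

Greedy: pick S3 (covers 7 new) → pick S4 (covers 1 new). Total picks: 2.

2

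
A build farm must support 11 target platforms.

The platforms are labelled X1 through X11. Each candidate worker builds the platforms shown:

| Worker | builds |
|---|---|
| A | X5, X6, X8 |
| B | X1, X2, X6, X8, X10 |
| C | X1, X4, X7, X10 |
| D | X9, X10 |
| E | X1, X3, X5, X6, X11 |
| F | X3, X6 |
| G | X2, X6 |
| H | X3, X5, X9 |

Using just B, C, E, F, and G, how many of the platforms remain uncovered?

1

Union of B, C, E, F, G = {X1, X2, X3, X4, X5, X6, X7, X8, X10, X11}.
Not covered: X9 — 1 platform.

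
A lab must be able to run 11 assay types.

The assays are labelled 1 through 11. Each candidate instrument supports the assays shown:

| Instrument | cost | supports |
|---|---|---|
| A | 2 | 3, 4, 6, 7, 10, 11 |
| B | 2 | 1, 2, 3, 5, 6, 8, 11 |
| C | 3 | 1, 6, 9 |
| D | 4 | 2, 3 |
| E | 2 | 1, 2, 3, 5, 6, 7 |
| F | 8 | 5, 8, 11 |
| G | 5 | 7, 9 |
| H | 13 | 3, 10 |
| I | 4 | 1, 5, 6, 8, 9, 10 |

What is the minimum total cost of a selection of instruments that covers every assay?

A, B, C together cover every assay (A ∪ B ∪ C = {1, 2, 3, 4, 5, 6, 7, 8, 9, 10, 11}); total cost 2 + 2 + 3 = 7.
No covering selection has total cost below 7.

7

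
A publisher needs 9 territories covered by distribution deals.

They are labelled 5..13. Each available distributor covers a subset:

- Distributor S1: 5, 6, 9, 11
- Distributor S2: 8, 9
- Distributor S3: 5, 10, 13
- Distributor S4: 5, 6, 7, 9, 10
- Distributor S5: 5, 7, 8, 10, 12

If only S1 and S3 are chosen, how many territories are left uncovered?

Union of S1, S3 = {5, 6, 9, 10, 11, 13}.
Not covered: 7, 8, 12 — 3 territories.

3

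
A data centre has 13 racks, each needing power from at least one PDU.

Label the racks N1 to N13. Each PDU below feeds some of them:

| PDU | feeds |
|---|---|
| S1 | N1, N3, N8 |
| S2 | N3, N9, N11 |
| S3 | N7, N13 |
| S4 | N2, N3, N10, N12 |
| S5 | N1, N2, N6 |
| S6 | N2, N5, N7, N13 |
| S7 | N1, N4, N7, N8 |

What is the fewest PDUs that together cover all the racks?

Take {S2, S4, S5, S6, S7}. Their union is {N1, N2, N3, N4, N5, N6, N7, N8, N9, N10, N11, N12, N13}, which is all 13 racks.
Only S5 contains N6, so S5 is forced; the remaining 10 racks need at least 4 more PDUs (each remaining PDU adds at most 3) — so at least 5 PDUs are needed, and 5 is optimal.

5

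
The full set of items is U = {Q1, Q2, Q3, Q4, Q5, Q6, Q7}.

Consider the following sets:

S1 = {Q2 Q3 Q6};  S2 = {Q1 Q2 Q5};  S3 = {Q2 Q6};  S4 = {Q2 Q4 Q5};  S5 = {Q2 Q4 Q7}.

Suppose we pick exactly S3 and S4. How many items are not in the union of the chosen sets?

3

Union of S3, S4 = {Q2, Q4, Q5, Q6}.
Not covered: Q1, Q3, Q7 — 3 items.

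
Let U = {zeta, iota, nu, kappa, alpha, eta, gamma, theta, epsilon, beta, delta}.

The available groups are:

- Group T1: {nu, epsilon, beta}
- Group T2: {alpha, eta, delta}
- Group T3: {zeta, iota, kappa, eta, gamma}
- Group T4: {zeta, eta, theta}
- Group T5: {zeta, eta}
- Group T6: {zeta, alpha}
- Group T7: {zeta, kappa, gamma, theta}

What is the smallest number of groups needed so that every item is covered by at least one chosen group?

4

T1, T2, T3, and T4 cover everything between them: the union {zeta, iota, nu, kappa, alpha, eta, gamma, theta, epsilon, beta, delta} is all of U.
No 3 of the 7 groups cover everything (all 35 combinations miss at least one item), so 4 is optimal.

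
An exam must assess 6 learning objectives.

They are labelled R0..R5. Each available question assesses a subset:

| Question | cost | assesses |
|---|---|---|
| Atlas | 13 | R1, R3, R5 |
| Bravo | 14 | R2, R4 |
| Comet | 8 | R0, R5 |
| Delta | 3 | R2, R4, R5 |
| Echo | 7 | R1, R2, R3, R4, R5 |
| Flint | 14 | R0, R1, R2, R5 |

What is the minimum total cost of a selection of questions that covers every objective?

15

Comet, Echo together cover every objective (Comet ∪ Echo = {R0, R1, R2, R3, R4, R5}); total cost 8 + 7 = 15.
The greedy pick Delta, Echo, Comet costs 18; no covering selection beats 15.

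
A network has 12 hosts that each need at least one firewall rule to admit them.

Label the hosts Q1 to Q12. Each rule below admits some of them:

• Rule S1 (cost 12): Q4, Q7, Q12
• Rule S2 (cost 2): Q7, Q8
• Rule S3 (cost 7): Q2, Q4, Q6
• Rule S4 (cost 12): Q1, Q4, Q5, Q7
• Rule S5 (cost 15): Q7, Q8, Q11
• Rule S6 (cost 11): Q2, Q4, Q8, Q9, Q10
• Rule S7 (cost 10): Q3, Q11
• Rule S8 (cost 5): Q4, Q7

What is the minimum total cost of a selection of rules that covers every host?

52

S1, S3, S4, S6, S7 together cover every host (S1 ∪ S3 ∪ S4 ∪ S6 ∪ S7 = {Q1, Q2, Q3, Q4, Q5, Q6, Q7, Q8, Q9, Q10, Q11, Q12}); total cost 12 + 7 + 12 + 11 + 10 = 52.
The greedy pick S2, S3, S7, S6, S4, S1 costs 54; no covering selection beats 52.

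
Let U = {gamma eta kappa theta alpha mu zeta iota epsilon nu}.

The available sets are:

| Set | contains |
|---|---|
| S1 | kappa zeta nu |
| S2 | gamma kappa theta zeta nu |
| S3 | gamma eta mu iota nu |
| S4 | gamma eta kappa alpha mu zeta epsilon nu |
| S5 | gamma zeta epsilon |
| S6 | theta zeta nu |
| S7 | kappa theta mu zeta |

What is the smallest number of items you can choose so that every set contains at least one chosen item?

2

The 2 items {eta, zeta} hit every set.
No single item lies in every set, so at least 2 are needed and 2 is optimal.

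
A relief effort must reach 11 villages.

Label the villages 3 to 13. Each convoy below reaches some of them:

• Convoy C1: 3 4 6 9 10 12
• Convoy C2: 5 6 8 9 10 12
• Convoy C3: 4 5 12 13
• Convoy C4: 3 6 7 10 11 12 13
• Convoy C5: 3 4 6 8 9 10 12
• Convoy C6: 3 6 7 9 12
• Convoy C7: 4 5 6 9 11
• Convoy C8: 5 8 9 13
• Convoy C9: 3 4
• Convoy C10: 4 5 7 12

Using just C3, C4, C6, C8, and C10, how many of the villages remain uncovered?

Union of C3, C4, C6, C8, C10 = {3, 4, 5, 6, 7, 8, 9, 10, 11, 12, 13} — that's every village, so 0 are uncovered.

0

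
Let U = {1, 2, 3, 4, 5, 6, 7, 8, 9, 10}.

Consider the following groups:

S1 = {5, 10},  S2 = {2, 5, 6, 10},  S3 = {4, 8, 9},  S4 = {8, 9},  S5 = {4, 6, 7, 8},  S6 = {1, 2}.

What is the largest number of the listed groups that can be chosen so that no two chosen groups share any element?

S1, S5, S6 are pairwise disjoint (S1={5,10}; S5={4,6,7,8}; S6={1,2}).
Every remaining group overlaps one of these, and no 4 of the listed groups are pairwise disjoint, so 3 is the maximum.

3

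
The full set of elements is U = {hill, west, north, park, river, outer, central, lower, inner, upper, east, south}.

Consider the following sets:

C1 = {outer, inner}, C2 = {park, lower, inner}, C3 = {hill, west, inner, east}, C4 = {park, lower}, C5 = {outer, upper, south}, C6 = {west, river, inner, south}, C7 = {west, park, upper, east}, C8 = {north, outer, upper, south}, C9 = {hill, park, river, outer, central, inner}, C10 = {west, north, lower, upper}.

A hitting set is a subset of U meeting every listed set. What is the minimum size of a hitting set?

Take H = {west, outer, lower}. Each listed set contains at least one of these, so H is a hitting set of size 3.
The sets C3, C4, C5 are pairwise disjoint, so any hitting set needs a separate element for each — at least 3. Hence 3 is optimal.

3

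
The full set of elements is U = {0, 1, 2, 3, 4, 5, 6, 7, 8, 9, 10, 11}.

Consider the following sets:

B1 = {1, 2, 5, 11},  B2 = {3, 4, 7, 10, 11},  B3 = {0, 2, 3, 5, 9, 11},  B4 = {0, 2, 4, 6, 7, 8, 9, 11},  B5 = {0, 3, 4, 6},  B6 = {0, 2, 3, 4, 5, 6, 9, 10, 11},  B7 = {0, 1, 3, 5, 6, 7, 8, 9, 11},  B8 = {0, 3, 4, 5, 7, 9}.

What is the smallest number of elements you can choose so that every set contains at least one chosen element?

Take H = {4, 5}. Each listed set contains at least one of these, so H is a hitting set of size 2.
The sets B1, B5 are pairwise disjoint, so any hitting set needs a separate element for each — at least 2. Hence 2 is optimal.

2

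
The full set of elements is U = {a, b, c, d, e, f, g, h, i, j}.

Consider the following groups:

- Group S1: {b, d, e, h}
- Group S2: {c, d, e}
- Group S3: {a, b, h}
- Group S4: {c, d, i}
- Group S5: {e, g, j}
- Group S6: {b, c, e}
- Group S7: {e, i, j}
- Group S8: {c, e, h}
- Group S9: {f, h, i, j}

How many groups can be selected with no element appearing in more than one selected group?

S3, S4, S5 are pairwise disjoint (S3={a,b,h}; S4={c,d,i}; S5={e,g,j}).
Every remaining group overlaps one of these, and no 4 of the listed groups are pairwise disjoint, so 3 is the maximum.

3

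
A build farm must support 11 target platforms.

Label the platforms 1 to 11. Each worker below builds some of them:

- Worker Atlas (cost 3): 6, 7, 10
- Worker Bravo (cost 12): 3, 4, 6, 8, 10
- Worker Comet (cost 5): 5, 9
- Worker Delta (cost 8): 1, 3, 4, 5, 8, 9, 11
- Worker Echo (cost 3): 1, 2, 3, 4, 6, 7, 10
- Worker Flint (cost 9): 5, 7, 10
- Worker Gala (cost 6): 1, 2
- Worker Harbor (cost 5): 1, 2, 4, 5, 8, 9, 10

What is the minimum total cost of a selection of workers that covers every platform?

Delta, Echo together cover every platform (Delta ∪ Echo = {1, 2, 3, 4, 5, 6, 7, 8, 9, 10, 11}); total cost 8 + 3 = 11.
The greedy pick Echo, Harbor, Delta costs 16; no covering selection beats 11.

11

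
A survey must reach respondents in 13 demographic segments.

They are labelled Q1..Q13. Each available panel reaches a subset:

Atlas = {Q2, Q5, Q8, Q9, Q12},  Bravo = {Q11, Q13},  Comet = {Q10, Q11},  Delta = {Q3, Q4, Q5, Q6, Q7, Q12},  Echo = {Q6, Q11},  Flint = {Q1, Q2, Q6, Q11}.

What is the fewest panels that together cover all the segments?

Take {Atlas, Bravo, Comet, Delta, Flint}. Their union is {Q1, Q2, Q3, Q4, Q5, Q6, Q7, Q8, Q9, Q10, Q11, Q12, Q13}, which is all 13 segments.
No 4 of the 6 panels cover everything (all 15 combinations miss at least one segment), so 5 is optimal.

5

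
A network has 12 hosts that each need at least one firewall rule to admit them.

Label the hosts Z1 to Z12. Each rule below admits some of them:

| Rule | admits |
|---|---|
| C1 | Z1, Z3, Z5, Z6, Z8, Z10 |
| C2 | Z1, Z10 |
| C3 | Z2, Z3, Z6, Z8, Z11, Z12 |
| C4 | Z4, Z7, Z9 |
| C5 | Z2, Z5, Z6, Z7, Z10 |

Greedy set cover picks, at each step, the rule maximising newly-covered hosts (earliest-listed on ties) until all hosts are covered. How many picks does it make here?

Greedy: pick C1 (covers 6 new) → pick C3 (covers 3 new) → pick C4 (covers 3 new). Total picks: 3.

3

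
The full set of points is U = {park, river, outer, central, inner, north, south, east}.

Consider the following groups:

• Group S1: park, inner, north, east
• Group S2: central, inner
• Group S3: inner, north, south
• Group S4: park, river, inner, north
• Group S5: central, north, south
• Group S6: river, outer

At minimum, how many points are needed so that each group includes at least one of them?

3

Take H = {outer, inner, north}. Each listed group contains at least one of these, so H is a hitting set of size 3.
No choice of 2 points meets every group, so 3 is the minimum.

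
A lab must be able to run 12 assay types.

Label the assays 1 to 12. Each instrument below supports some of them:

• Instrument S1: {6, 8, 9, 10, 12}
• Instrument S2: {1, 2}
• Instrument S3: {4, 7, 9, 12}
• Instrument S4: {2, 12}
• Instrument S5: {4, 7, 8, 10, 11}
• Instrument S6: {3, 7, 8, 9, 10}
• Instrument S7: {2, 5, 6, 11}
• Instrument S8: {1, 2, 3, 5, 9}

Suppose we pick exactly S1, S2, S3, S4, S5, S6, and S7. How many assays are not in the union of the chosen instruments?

0

Union of S1, S2, S3, S4, S5, S6, S7 = {1, 2, 3, 4, 5, 6, 7, 8, 9, 10, 11, 12} — that's every assay, so 0 are uncovered.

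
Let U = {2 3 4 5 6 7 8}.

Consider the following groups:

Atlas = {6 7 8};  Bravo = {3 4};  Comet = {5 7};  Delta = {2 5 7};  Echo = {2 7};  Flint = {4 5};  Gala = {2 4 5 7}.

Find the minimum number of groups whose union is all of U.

3

Atlas, Bravo, and Gala cover everything between them: the union {2, 3, 4, 5, 6, 7, 8} is all of U.
Only Bravo contains 3, so Bravo is forced; the remaining 5 points need at least 2 more groups (each remaining group adds at most 3) — so at least 3 groups are needed, and 3 is optimal.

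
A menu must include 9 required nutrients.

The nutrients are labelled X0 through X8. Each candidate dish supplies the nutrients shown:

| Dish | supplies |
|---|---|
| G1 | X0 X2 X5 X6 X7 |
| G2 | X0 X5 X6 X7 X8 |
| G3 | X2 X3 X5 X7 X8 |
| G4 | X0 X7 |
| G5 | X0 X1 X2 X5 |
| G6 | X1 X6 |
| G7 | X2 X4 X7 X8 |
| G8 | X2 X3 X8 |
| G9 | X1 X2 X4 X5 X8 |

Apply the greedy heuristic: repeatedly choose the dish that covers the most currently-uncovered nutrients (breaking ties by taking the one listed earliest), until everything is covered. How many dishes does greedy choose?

Greedy: pick G1 (covers 5 new) → pick G9 (covers 3 new) → pick G3 (covers 1 new). Total picks: 3.

3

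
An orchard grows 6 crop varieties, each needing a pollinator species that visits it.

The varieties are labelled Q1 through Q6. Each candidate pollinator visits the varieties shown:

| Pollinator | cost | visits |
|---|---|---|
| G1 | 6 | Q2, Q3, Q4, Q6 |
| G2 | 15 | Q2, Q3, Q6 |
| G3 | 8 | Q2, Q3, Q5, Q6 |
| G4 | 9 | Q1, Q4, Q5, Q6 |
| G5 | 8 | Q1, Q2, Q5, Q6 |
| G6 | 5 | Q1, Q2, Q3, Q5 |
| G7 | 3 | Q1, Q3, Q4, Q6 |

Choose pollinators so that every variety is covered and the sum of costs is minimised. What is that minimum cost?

8

G6, G7 together cover every variety (G6 ∪ G7 = {Q1, Q2, Q3, Q4, Q5, Q6}); total cost 5 + 3 = 8.
No covering selection has total cost below 8.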